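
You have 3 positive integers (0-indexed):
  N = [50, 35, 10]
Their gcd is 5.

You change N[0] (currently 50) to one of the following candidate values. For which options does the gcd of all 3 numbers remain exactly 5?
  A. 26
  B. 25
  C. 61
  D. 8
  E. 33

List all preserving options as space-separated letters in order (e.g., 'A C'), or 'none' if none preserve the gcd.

Answer: B

Derivation:
Old gcd = 5; gcd of others (without N[0]) = 5
New gcd for candidate v: gcd(5, v). Preserves old gcd iff gcd(5, v) = 5.
  Option A: v=26, gcd(5,26)=1 -> changes
  Option B: v=25, gcd(5,25)=5 -> preserves
  Option C: v=61, gcd(5,61)=1 -> changes
  Option D: v=8, gcd(5,8)=1 -> changes
  Option E: v=33, gcd(5,33)=1 -> changes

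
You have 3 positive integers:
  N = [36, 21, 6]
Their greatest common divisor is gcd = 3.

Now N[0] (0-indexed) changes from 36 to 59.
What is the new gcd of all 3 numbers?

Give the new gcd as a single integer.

Numbers: [36, 21, 6], gcd = 3
Change: index 0, 36 -> 59
gcd of the OTHER numbers (without index 0): gcd([21, 6]) = 3
New gcd = gcd(g_others, new_val) = gcd(3, 59) = 1

Answer: 1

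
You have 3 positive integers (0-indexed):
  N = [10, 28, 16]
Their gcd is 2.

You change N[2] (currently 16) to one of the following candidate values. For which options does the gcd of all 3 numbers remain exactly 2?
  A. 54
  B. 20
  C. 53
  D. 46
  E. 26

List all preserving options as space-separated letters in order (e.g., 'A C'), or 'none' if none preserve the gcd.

Answer: A B D E

Derivation:
Old gcd = 2; gcd of others (without N[2]) = 2
New gcd for candidate v: gcd(2, v). Preserves old gcd iff gcd(2, v) = 2.
  Option A: v=54, gcd(2,54)=2 -> preserves
  Option B: v=20, gcd(2,20)=2 -> preserves
  Option C: v=53, gcd(2,53)=1 -> changes
  Option D: v=46, gcd(2,46)=2 -> preserves
  Option E: v=26, gcd(2,26)=2 -> preserves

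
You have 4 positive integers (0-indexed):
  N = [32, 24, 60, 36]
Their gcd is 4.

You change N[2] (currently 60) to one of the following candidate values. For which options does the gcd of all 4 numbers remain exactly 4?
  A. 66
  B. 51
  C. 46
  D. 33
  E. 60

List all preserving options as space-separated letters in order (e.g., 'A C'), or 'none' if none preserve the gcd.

Old gcd = 4; gcd of others (without N[2]) = 4
New gcd for candidate v: gcd(4, v). Preserves old gcd iff gcd(4, v) = 4.
  Option A: v=66, gcd(4,66)=2 -> changes
  Option B: v=51, gcd(4,51)=1 -> changes
  Option C: v=46, gcd(4,46)=2 -> changes
  Option D: v=33, gcd(4,33)=1 -> changes
  Option E: v=60, gcd(4,60)=4 -> preserves

Answer: E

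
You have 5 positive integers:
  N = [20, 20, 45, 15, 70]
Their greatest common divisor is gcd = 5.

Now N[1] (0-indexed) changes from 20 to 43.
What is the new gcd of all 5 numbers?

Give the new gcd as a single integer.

Answer: 1

Derivation:
Numbers: [20, 20, 45, 15, 70], gcd = 5
Change: index 1, 20 -> 43
gcd of the OTHER numbers (without index 1): gcd([20, 45, 15, 70]) = 5
New gcd = gcd(g_others, new_val) = gcd(5, 43) = 1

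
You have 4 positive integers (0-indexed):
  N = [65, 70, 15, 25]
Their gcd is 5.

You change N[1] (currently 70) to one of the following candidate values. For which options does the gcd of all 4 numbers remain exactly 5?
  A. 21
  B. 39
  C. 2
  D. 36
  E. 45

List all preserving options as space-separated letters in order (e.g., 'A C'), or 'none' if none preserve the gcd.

Answer: E

Derivation:
Old gcd = 5; gcd of others (without N[1]) = 5
New gcd for candidate v: gcd(5, v). Preserves old gcd iff gcd(5, v) = 5.
  Option A: v=21, gcd(5,21)=1 -> changes
  Option B: v=39, gcd(5,39)=1 -> changes
  Option C: v=2, gcd(5,2)=1 -> changes
  Option D: v=36, gcd(5,36)=1 -> changes
  Option E: v=45, gcd(5,45)=5 -> preserves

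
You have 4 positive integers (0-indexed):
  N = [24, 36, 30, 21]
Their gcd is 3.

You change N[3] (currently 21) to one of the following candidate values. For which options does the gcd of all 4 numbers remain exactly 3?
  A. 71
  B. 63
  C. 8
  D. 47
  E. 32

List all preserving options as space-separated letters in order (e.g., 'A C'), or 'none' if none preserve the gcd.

Old gcd = 3; gcd of others (without N[3]) = 6
New gcd for candidate v: gcd(6, v). Preserves old gcd iff gcd(6, v) = 3.
  Option A: v=71, gcd(6,71)=1 -> changes
  Option B: v=63, gcd(6,63)=3 -> preserves
  Option C: v=8, gcd(6,8)=2 -> changes
  Option D: v=47, gcd(6,47)=1 -> changes
  Option E: v=32, gcd(6,32)=2 -> changes

Answer: B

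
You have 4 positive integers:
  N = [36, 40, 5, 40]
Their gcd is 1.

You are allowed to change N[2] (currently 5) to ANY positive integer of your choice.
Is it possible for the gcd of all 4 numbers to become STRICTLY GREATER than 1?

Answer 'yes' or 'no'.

Current gcd = 1
gcd of all OTHER numbers (without N[2]=5): gcd([36, 40, 40]) = 4
The new gcd after any change is gcd(4, new_value).
This can be at most 4.
Since 4 > old gcd 1, the gcd CAN increase (e.g., set N[2] = 4).

Answer: yes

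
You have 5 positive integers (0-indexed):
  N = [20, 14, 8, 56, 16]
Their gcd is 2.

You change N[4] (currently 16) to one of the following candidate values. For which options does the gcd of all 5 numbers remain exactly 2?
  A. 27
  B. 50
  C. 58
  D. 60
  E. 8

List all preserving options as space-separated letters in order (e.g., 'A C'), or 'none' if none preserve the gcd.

Old gcd = 2; gcd of others (without N[4]) = 2
New gcd for candidate v: gcd(2, v). Preserves old gcd iff gcd(2, v) = 2.
  Option A: v=27, gcd(2,27)=1 -> changes
  Option B: v=50, gcd(2,50)=2 -> preserves
  Option C: v=58, gcd(2,58)=2 -> preserves
  Option D: v=60, gcd(2,60)=2 -> preserves
  Option E: v=8, gcd(2,8)=2 -> preserves

Answer: B C D E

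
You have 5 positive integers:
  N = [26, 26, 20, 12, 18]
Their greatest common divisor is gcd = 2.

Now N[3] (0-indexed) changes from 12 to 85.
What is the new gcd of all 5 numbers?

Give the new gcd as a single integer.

Numbers: [26, 26, 20, 12, 18], gcd = 2
Change: index 3, 12 -> 85
gcd of the OTHER numbers (without index 3): gcd([26, 26, 20, 18]) = 2
New gcd = gcd(g_others, new_val) = gcd(2, 85) = 1

Answer: 1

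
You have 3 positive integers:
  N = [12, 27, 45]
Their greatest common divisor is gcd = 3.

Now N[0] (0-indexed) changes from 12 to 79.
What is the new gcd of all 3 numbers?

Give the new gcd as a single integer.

Numbers: [12, 27, 45], gcd = 3
Change: index 0, 12 -> 79
gcd of the OTHER numbers (without index 0): gcd([27, 45]) = 9
New gcd = gcd(g_others, new_val) = gcd(9, 79) = 1

Answer: 1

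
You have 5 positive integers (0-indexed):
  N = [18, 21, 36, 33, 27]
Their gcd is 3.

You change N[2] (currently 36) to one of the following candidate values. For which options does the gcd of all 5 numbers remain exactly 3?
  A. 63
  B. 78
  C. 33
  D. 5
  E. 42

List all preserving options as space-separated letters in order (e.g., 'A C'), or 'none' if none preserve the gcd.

Old gcd = 3; gcd of others (without N[2]) = 3
New gcd for candidate v: gcd(3, v). Preserves old gcd iff gcd(3, v) = 3.
  Option A: v=63, gcd(3,63)=3 -> preserves
  Option B: v=78, gcd(3,78)=3 -> preserves
  Option C: v=33, gcd(3,33)=3 -> preserves
  Option D: v=5, gcd(3,5)=1 -> changes
  Option E: v=42, gcd(3,42)=3 -> preserves

Answer: A B C E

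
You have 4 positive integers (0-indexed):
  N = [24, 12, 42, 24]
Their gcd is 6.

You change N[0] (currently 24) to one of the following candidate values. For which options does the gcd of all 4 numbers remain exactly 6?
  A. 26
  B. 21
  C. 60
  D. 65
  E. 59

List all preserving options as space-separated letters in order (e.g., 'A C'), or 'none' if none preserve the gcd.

Old gcd = 6; gcd of others (without N[0]) = 6
New gcd for candidate v: gcd(6, v). Preserves old gcd iff gcd(6, v) = 6.
  Option A: v=26, gcd(6,26)=2 -> changes
  Option B: v=21, gcd(6,21)=3 -> changes
  Option C: v=60, gcd(6,60)=6 -> preserves
  Option D: v=65, gcd(6,65)=1 -> changes
  Option E: v=59, gcd(6,59)=1 -> changes

Answer: C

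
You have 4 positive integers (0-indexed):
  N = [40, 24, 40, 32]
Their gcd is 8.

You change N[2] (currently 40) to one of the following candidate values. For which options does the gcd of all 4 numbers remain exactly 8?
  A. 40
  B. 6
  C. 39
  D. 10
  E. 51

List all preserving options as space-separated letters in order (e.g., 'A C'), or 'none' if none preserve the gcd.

Answer: A

Derivation:
Old gcd = 8; gcd of others (without N[2]) = 8
New gcd for candidate v: gcd(8, v). Preserves old gcd iff gcd(8, v) = 8.
  Option A: v=40, gcd(8,40)=8 -> preserves
  Option B: v=6, gcd(8,6)=2 -> changes
  Option C: v=39, gcd(8,39)=1 -> changes
  Option D: v=10, gcd(8,10)=2 -> changes
  Option E: v=51, gcd(8,51)=1 -> changes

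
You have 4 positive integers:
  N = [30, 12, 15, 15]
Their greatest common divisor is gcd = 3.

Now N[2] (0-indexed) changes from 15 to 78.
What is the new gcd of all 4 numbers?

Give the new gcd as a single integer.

Numbers: [30, 12, 15, 15], gcd = 3
Change: index 2, 15 -> 78
gcd of the OTHER numbers (without index 2): gcd([30, 12, 15]) = 3
New gcd = gcd(g_others, new_val) = gcd(3, 78) = 3

Answer: 3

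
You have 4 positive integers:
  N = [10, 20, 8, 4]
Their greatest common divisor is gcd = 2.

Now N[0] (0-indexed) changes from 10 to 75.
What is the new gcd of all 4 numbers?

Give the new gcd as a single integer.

Numbers: [10, 20, 8, 4], gcd = 2
Change: index 0, 10 -> 75
gcd of the OTHER numbers (without index 0): gcd([20, 8, 4]) = 4
New gcd = gcd(g_others, new_val) = gcd(4, 75) = 1

Answer: 1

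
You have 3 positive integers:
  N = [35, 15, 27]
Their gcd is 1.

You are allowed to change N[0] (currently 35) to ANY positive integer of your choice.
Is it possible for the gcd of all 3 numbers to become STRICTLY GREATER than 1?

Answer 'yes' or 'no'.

Current gcd = 1
gcd of all OTHER numbers (without N[0]=35): gcd([15, 27]) = 3
The new gcd after any change is gcd(3, new_value).
This can be at most 3.
Since 3 > old gcd 1, the gcd CAN increase (e.g., set N[0] = 3).

Answer: yes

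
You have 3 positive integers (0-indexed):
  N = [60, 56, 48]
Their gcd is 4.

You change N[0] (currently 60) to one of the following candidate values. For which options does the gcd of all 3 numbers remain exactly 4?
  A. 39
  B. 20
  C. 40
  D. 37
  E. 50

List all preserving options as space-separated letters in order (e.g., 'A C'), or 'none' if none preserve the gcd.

Answer: B

Derivation:
Old gcd = 4; gcd of others (without N[0]) = 8
New gcd for candidate v: gcd(8, v). Preserves old gcd iff gcd(8, v) = 4.
  Option A: v=39, gcd(8,39)=1 -> changes
  Option B: v=20, gcd(8,20)=4 -> preserves
  Option C: v=40, gcd(8,40)=8 -> changes
  Option D: v=37, gcd(8,37)=1 -> changes
  Option E: v=50, gcd(8,50)=2 -> changes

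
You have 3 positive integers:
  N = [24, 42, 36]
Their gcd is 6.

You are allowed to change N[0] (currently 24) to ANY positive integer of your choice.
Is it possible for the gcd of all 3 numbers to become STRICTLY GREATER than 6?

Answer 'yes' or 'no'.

Answer: no

Derivation:
Current gcd = 6
gcd of all OTHER numbers (without N[0]=24): gcd([42, 36]) = 6
The new gcd after any change is gcd(6, new_value).
This can be at most 6.
Since 6 = old gcd 6, the gcd can only stay the same or decrease.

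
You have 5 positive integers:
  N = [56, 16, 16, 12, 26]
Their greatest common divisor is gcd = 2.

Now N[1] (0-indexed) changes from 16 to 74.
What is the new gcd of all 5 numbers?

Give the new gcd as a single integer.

Numbers: [56, 16, 16, 12, 26], gcd = 2
Change: index 1, 16 -> 74
gcd of the OTHER numbers (without index 1): gcd([56, 16, 12, 26]) = 2
New gcd = gcd(g_others, new_val) = gcd(2, 74) = 2

Answer: 2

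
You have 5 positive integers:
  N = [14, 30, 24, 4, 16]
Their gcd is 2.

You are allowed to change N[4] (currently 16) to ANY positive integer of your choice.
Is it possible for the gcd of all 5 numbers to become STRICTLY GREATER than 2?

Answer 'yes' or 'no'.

Current gcd = 2
gcd of all OTHER numbers (without N[4]=16): gcd([14, 30, 24, 4]) = 2
The new gcd after any change is gcd(2, new_value).
This can be at most 2.
Since 2 = old gcd 2, the gcd can only stay the same or decrease.

Answer: no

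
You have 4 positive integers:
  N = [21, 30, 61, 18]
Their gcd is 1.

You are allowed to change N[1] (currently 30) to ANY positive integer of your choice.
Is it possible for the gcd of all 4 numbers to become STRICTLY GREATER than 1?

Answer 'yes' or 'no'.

Current gcd = 1
gcd of all OTHER numbers (without N[1]=30): gcd([21, 61, 18]) = 1
The new gcd after any change is gcd(1, new_value).
This can be at most 1.
Since 1 = old gcd 1, the gcd can only stay the same or decrease.

Answer: no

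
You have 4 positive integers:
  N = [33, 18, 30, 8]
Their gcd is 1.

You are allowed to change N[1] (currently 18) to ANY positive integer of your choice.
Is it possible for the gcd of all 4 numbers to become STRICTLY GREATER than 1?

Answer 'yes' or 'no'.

Answer: no

Derivation:
Current gcd = 1
gcd of all OTHER numbers (without N[1]=18): gcd([33, 30, 8]) = 1
The new gcd after any change is gcd(1, new_value).
This can be at most 1.
Since 1 = old gcd 1, the gcd can only stay the same or decrease.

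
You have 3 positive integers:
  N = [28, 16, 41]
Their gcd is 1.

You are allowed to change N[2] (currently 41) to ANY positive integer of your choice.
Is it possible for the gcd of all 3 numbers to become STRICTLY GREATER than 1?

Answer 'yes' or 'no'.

Current gcd = 1
gcd of all OTHER numbers (without N[2]=41): gcd([28, 16]) = 4
The new gcd after any change is gcd(4, new_value).
This can be at most 4.
Since 4 > old gcd 1, the gcd CAN increase (e.g., set N[2] = 4).

Answer: yes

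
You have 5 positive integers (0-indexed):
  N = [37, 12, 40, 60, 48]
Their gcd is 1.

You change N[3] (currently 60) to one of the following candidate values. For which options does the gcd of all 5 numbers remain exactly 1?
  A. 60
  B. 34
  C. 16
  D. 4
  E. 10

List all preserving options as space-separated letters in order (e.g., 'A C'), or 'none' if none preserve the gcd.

Answer: A B C D E

Derivation:
Old gcd = 1; gcd of others (without N[3]) = 1
New gcd for candidate v: gcd(1, v). Preserves old gcd iff gcd(1, v) = 1.
  Option A: v=60, gcd(1,60)=1 -> preserves
  Option B: v=34, gcd(1,34)=1 -> preserves
  Option C: v=16, gcd(1,16)=1 -> preserves
  Option D: v=4, gcd(1,4)=1 -> preserves
  Option E: v=10, gcd(1,10)=1 -> preserves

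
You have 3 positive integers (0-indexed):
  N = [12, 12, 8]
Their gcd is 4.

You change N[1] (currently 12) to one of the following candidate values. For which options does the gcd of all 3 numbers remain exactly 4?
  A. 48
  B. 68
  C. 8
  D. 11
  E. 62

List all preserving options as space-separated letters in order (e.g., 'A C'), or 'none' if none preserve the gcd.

Old gcd = 4; gcd of others (without N[1]) = 4
New gcd for candidate v: gcd(4, v). Preserves old gcd iff gcd(4, v) = 4.
  Option A: v=48, gcd(4,48)=4 -> preserves
  Option B: v=68, gcd(4,68)=4 -> preserves
  Option C: v=8, gcd(4,8)=4 -> preserves
  Option D: v=11, gcd(4,11)=1 -> changes
  Option E: v=62, gcd(4,62)=2 -> changes

Answer: A B C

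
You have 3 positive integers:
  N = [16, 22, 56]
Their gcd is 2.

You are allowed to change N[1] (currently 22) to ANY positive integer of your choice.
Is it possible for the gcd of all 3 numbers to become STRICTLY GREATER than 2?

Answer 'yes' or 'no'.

Current gcd = 2
gcd of all OTHER numbers (without N[1]=22): gcd([16, 56]) = 8
The new gcd after any change is gcd(8, new_value).
This can be at most 8.
Since 8 > old gcd 2, the gcd CAN increase (e.g., set N[1] = 8).

Answer: yes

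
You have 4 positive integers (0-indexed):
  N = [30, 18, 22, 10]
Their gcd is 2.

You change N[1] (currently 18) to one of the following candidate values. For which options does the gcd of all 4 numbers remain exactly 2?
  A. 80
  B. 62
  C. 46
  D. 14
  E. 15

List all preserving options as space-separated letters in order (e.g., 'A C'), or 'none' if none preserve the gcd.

Answer: A B C D

Derivation:
Old gcd = 2; gcd of others (without N[1]) = 2
New gcd for candidate v: gcd(2, v). Preserves old gcd iff gcd(2, v) = 2.
  Option A: v=80, gcd(2,80)=2 -> preserves
  Option B: v=62, gcd(2,62)=2 -> preserves
  Option C: v=46, gcd(2,46)=2 -> preserves
  Option D: v=14, gcd(2,14)=2 -> preserves
  Option E: v=15, gcd(2,15)=1 -> changes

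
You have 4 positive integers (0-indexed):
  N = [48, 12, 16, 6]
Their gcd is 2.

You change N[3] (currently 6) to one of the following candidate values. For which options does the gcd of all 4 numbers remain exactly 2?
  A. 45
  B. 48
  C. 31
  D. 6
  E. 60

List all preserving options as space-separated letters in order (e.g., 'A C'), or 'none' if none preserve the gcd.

Old gcd = 2; gcd of others (without N[3]) = 4
New gcd for candidate v: gcd(4, v). Preserves old gcd iff gcd(4, v) = 2.
  Option A: v=45, gcd(4,45)=1 -> changes
  Option B: v=48, gcd(4,48)=4 -> changes
  Option C: v=31, gcd(4,31)=1 -> changes
  Option D: v=6, gcd(4,6)=2 -> preserves
  Option E: v=60, gcd(4,60)=4 -> changes

Answer: D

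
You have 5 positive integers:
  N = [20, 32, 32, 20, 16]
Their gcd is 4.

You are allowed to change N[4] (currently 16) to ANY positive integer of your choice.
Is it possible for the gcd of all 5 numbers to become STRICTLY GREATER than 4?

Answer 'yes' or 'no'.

Answer: no

Derivation:
Current gcd = 4
gcd of all OTHER numbers (without N[4]=16): gcd([20, 32, 32, 20]) = 4
The new gcd after any change is gcd(4, new_value).
This can be at most 4.
Since 4 = old gcd 4, the gcd can only stay the same or decrease.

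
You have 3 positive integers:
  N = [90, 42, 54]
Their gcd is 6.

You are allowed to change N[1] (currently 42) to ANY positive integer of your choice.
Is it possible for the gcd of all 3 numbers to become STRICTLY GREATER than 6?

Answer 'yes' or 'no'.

Current gcd = 6
gcd of all OTHER numbers (without N[1]=42): gcd([90, 54]) = 18
The new gcd after any change is gcd(18, new_value).
This can be at most 18.
Since 18 > old gcd 6, the gcd CAN increase (e.g., set N[1] = 18).

Answer: yes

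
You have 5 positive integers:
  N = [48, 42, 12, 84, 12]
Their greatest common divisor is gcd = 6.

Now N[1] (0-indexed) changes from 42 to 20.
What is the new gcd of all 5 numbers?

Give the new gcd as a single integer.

Answer: 4

Derivation:
Numbers: [48, 42, 12, 84, 12], gcd = 6
Change: index 1, 42 -> 20
gcd of the OTHER numbers (without index 1): gcd([48, 12, 84, 12]) = 12
New gcd = gcd(g_others, new_val) = gcd(12, 20) = 4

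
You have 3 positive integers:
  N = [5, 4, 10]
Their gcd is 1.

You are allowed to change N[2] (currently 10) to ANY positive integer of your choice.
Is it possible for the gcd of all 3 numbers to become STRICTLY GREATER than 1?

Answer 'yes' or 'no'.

Answer: no

Derivation:
Current gcd = 1
gcd of all OTHER numbers (without N[2]=10): gcd([5, 4]) = 1
The new gcd after any change is gcd(1, new_value).
This can be at most 1.
Since 1 = old gcd 1, the gcd can only stay the same or decrease.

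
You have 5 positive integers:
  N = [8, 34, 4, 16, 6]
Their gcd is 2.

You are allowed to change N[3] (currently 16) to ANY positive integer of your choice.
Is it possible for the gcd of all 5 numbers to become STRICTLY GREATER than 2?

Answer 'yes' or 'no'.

Current gcd = 2
gcd of all OTHER numbers (without N[3]=16): gcd([8, 34, 4, 6]) = 2
The new gcd after any change is gcd(2, new_value).
This can be at most 2.
Since 2 = old gcd 2, the gcd can only stay the same or decrease.

Answer: no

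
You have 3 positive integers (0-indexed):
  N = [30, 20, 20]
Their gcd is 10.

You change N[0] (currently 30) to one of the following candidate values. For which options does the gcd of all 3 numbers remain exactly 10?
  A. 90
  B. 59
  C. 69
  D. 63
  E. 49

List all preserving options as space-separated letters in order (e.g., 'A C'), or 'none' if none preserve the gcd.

Old gcd = 10; gcd of others (without N[0]) = 20
New gcd for candidate v: gcd(20, v). Preserves old gcd iff gcd(20, v) = 10.
  Option A: v=90, gcd(20,90)=10 -> preserves
  Option B: v=59, gcd(20,59)=1 -> changes
  Option C: v=69, gcd(20,69)=1 -> changes
  Option D: v=63, gcd(20,63)=1 -> changes
  Option E: v=49, gcd(20,49)=1 -> changes

Answer: A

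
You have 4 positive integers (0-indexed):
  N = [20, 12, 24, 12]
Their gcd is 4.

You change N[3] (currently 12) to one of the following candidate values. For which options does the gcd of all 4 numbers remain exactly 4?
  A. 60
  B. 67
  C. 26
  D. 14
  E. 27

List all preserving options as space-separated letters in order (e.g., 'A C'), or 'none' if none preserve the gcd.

Answer: A

Derivation:
Old gcd = 4; gcd of others (without N[3]) = 4
New gcd for candidate v: gcd(4, v). Preserves old gcd iff gcd(4, v) = 4.
  Option A: v=60, gcd(4,60)=4 -> preserves
  Option B: v=67, gcd(4,67)=1 -> changes
  Option C: v=26, gcd(4,26)=2 -> changes
  Option D: v=14, gcd(4,14)=2 -> changes
  Option E: v=27, gcd(4,27)=1 -> changes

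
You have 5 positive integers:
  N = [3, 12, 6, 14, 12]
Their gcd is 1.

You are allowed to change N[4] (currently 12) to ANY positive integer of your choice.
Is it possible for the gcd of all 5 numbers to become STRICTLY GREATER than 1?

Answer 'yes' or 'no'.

Current gcd = 1
gcd of all OTHER numbers (without N[4]=12): gcd([3, 12, 6, 14]) = 1
The new gcd after any change is gcd(1, new_value).
This can be at most 1.
Since 1 = old gcd 1, the gcd can only stay the same or decrease.

Answer: no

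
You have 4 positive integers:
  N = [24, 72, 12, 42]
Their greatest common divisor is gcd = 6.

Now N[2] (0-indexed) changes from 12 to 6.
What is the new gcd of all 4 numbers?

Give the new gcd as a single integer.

Numbers: [24, 72, 12, 42], gcd = 6
Change: index 2, 12 -> 6
gcd of the OTHER numbers (without index 2): gcd([24, 72, 42]) = 6
New gcd = gcd(g_others, new_val) = gcd(6, 6) = 6

Answer: 6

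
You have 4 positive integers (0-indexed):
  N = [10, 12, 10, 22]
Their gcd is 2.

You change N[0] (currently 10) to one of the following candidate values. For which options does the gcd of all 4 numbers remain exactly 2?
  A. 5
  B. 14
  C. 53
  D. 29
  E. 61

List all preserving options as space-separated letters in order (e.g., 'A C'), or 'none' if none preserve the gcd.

Answer: B

Derivation:
Old gcd = 2; gcd of others (without N[0]) = 2
New gcd for candidate v: gcd(2, v). Preserves old gcd iff gcd(2, v) = 2.
  Option A: v=5, gcd(2,5)=1 -> changes
  Option B: v=14, gcd(2,14)=2 -> preserves
  Option C: v=53, gcd(2,53)=1 -> changes
  Option D: v=29, gcd(2,29)=1 -> changes
  Option E: v=61, gcd(2,61)=1 -> changes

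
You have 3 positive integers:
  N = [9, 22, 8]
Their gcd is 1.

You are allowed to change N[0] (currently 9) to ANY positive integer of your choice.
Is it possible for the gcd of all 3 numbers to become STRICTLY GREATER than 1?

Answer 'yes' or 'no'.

Answer: yes

Derivation:
Current gcd = 1
gcd of all OTHER numbers (without N[0]=9): gcd([22, 8]) = 2
The new gcd after any change is gcd(2, new_value).
This can be at most 2.
Since 2 > old gcd 1, the gcd CAN increase (e.g., set N[0] = 2).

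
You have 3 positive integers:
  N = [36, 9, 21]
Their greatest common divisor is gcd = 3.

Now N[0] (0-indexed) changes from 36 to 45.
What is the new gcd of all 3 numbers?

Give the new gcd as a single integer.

Answer: 3

Derivation:
Numbers: [36, 9, 21], gcd = 3
Change: index 0, 36 -> 45
gcd of the OTHER numbers (without index 0): gcd([9, 21]) = 3
New gcd = gcd(g_others, new_val) = gcd(3, 45) = 3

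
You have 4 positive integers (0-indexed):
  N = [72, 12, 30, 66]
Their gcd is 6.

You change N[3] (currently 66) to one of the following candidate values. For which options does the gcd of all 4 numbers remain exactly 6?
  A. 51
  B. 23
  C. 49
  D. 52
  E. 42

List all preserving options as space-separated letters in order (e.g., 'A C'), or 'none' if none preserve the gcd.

Old gcd = 6; gcd of others (without N[3]) = 6
New gcd for candidate v: gcd(6, v). Preserves old gcd iff gcd(6, v) = 6.
  Option A: v=51, gcd(6,51)=3 -> changes
  Option B: v=23, gcd(6,23)=1 -> changes
  Option C: v=49, gcd(6,49)=1 -> changes
  Option D: v=52, gcd(6,52)=2 -> changes
  Option E: v=42, gcd(6,42)=6 -> preserves

Answer: E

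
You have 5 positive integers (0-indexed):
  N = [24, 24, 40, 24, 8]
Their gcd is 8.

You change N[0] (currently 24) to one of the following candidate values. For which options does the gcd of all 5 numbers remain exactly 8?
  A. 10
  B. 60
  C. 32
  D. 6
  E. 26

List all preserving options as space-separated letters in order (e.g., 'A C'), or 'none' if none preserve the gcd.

Old gcd = 8; gcd of others (without N[0]) = 8
New gcd for candidate v: gcd(8, v). Preserves old gcd iff gcd(8, v) = 8.
  Option A: v=10, gcd(8,10)=2 -> changes
  Option B: v=60, gcd(8,60)=4 -> changes
  Option C: v=32, gcd(8,32)=8 -> preserves
  Option D: v=6, gcd(8,6)=2 -> changes
  Option E: v=26, gcd(8,26)=2 -> changes

Answer: C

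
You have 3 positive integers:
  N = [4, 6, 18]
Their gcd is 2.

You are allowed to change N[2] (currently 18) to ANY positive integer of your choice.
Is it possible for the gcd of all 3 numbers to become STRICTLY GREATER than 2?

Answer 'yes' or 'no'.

Current gcd = 2
gcd of all OTHER numbers (without N[2]=18): gcd([4, 6]) = 2
The new gcd after any change is gcd(2, new_value).
This can be at most 2.
Since 2 = old gcd 2, the gcd can only stay the same or decrease.

Answer: no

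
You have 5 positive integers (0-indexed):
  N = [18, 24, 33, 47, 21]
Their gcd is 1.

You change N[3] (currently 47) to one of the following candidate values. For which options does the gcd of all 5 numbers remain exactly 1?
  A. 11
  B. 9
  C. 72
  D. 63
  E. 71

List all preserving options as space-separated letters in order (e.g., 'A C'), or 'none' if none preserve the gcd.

Answer: A E

Derivation:
Old gcd = 1; gcd of others (without N[3]) = 3
New gcd for candidate v: gcd(3, v). Preserves old gcd iff gcd(3, v) = 1.
  Option A: v=11, gcd(3,11)=1 -> preserves
  Option B: v=9, gcd(3,9)=3 -> changes
  Option C: v=72, gcd(3,72)=3 -> changes
  Option D: v=63, gcd(3,63)=3 -> changes
  Option E: v=71, gcd(3,71)=1 -> preserves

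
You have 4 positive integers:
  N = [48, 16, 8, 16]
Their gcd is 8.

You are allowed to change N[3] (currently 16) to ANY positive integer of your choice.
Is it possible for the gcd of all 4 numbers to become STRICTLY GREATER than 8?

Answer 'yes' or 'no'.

Answer: no

Derivation:
Current gcd = 8
gcd of all OTHER numbers (without N[3]=16): gcd([48, 16, 8]) = 8
The new gcd after any change is gcd(8, new_value).
This can be at most 8.
Since 8 = old gcd 8, the gcd can only stay the same or decrease.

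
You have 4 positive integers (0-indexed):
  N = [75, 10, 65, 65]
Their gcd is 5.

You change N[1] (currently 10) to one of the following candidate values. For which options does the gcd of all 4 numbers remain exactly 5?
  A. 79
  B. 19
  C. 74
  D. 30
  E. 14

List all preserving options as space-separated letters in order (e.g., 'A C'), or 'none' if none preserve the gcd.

Old gcd = 5; gcd of others (without N[1]) = 5
New gcd for candidate v: gcd(5, v). Preserves old gcd iff gcd(5, v) = 5.
  Option A: v=79, gcd(5,79)=1 -> changes
  Option B: v=19, gcd(5,19)=1 -> changes
  Option C: v=74, gcd(5,74)=1 -> changes
  Option D: v=30, gcd(5,30)=5 -> preserves
  Option E: v=14, gcd(5,14)=1 -> changes

Answer: D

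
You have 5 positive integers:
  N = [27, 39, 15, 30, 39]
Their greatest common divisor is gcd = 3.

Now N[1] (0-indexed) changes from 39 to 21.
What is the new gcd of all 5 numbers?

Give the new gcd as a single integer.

Answer: 3

Derivation:
Numbers: [27, 39, 15, 30, 39], gcd = 3
Change: index 1, 39 -> 21
gcd of the OTHER numbers (without index 1): gcd([27, 15, 30, 39]) = 3
New gcd = gcd(g_others, new_val) = gcd(3, 21) = 3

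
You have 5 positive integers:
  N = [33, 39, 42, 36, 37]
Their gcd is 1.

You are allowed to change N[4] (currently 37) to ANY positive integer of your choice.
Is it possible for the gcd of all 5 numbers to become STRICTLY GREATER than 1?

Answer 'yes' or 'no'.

Current gcd = 1
gcd of all OTHER numbers (without N[4]=37): gcd([33, 39, 42, 36]) = 3
The new gcd after any change is gcd(3, new_value).
This can be at most 3.
Since 3 > old gcd 1, the gcd CAN increase (e.g., set N[4] = 3).

Answer: yes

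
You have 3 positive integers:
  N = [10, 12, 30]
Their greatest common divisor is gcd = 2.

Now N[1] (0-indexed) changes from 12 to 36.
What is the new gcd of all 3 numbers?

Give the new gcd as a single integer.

Answer: 2

Derivation:
Numbers: [10, 12, 30], gcd = 2
Change: index 1, 12 -> 36
gcd of the OTHER numbers (without index 1): gcd([10, 30]) = 10
New gcd = gcd(g_others, new_val) = gcd(10, 36) = 2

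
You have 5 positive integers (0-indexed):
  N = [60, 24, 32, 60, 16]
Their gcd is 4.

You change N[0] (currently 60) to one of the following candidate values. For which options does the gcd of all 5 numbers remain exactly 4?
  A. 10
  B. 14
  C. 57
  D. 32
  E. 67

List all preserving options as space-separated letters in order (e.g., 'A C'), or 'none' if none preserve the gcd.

Answer: D

Derivation:
Old gcd = 4; gcd of others (without N[0]) = 4
New gcd for candidate v: gcd(4, v). Preserves old gcd iff gcd(4, v) = 4.
  Option A: v=10, gcd(4,10)=2 -> changes
  Option B: v=14, gcd(4,14)=2 -> changes
  Option C: v=57, gcd(4,57)=1 -> changes
  Option D: v=32, gcd(4,32)=4 -> preserves
  Option E: v=67, gcd(4,67)=1 -> changes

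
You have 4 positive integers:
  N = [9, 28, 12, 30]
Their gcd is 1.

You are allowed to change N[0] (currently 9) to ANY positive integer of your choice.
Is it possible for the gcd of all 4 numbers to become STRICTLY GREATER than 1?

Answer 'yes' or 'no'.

Answer: yes

Derivation:
Current gcd = 1
gcd of all OTHER numbers (without N[0]=9): gcd([28, 12, 30]) = 2
The new gcd after any change is gcd(2, new_value).
This can be at most 2.
Since 2 > old gcd 1, the gcd CAN increase (e.g., set N[0] = 2).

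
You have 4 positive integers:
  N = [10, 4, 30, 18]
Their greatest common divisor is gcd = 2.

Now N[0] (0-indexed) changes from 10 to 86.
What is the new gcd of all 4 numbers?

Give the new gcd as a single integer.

Numbers: [10, 4, 30, 18], gcd = 2
Change: index 0, 10 -> 86
gcd of the OTHER numbers (without index 0): gcd([4, 30, 18]) = 2
New gcd = gcd(g_others, new_val) = gcd(2, 86) = 2

Answer: 2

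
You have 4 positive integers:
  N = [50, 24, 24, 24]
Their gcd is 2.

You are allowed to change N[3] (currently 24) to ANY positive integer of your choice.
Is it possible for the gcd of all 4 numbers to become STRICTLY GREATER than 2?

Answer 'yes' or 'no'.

Current gcd = 2
gcd of all OTHER numbers (without N[3]=24): gcd([50, 24, 24]) = 2
The new gcd after any change is gcd(2, new_value).
This can be at most 2.
Since 2 = old gcd 2, the gcd can only stay the same or decrease.

Answer: no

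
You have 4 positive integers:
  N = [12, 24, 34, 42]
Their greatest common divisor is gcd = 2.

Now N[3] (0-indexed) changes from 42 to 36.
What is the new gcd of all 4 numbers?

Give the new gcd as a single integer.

Numbers: [12, 24, 34, 42], gcd = 2
Change: index 3, 42 -> 36
gcd of the OTHER numbers (without index 3): gcd([12, 24, 34]) = 2
New gcd = gcd(g_others, new_val) = gcd(2, 36) = 2

Answer: 2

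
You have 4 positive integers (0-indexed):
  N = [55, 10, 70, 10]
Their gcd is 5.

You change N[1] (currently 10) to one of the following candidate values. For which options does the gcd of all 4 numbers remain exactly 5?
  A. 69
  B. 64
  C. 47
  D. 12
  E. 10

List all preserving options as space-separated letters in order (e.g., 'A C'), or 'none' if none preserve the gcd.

Old gcd = 5; gcd of others (without N[1]) = 5
New gcd for candidate v: gcd(5, v). Preserves old gcd iff gcd(5, v) = 5.
  Option A: v=69, gcd(5,69)=1 -> changes
  Option B: v=64, gcd(5,64)=1 -> changes
  Option C: v=47, gcd(5,47)=1 -> changes
  Option D: v=12, gcd(5,12)=1 -> changes
  Option E: v=10, gcd(5,10)=5 -> preserves

Answer: E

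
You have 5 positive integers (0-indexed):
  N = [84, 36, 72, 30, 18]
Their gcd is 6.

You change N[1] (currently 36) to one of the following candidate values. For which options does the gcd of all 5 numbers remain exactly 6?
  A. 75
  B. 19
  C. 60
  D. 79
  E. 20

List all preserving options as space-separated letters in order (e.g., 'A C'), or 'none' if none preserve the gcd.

Old gcd = 6; gcd of others (without N[1]) = 6
New gcd for candidate v: gcd(6, v). Preserves old gcd iff gcd(6, v) = 6.
  Option A: v=75, gcd(6,75)=3 -> changes
  Option B: v=19, gcd(6,19)=1 -> changes
  Option C: v=60, gcd(6,60)=6 -> preserves
  Option D: v=79, gcd(6,79)=1 -> changes
  Option E: v=20, gcd(6,20)=2 -> changes

Answer: C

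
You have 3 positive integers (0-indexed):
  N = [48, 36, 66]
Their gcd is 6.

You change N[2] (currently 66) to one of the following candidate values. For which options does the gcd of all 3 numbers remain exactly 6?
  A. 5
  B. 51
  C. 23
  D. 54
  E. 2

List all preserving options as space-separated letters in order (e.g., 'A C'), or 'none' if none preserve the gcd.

Old gcd = 6; gcd of others (without N[2]) = 12
New gcd for candidate v: gcd(12, v). Preserves old gcd iff gcd(12, v) = 6.
  Option A: v=5, gcd(12,5)=1 -> changes
  Option B: v=51, gcd(12,51)=3 -> changes
  Option C: v=23, gcd(12,23)=1 -> changes
  Option D: v=54, gcd(12,54)=6 -> preserves
  Option E: v=2, gcd(12,2)=2 -> changes

Answer: D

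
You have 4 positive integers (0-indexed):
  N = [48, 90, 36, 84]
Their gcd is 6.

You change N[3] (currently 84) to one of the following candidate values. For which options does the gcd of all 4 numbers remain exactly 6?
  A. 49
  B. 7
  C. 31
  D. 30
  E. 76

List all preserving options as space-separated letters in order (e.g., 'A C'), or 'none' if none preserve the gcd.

Answer: D

Derivation:
Old gcd = 6; gcd of others (without N[3]) = 6
New gcd for candidate v: gcd(6, v). Preserves old gcd iff gcd(6, v) = 6.
  Option A: v=49, gcd(6,49)=1 -> changes
  Option B: v=7, gcd(6,7)=1 -> changes
  Option C: v=31, gcd(6,31)=1 -> changes
  Option D: v=30, gcd(6,30)=6 -> preserves
  Option E: v=76, gcd(6,76)=2 -> changes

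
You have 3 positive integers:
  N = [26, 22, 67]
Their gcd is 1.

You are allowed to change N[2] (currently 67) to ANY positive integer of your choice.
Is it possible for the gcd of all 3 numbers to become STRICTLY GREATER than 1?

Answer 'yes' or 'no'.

Answer: yes

Derivation:
Current gcd = 1
gcd of all OTHER numbers (without N[2]=67): gcd([26, 22]) = 2
The new gcd after any change is gcd(2, new_value).
This can be at most 2.
Since 2 > old gcd 1, the gcd CAN increase (e.g., set N[2] = 2).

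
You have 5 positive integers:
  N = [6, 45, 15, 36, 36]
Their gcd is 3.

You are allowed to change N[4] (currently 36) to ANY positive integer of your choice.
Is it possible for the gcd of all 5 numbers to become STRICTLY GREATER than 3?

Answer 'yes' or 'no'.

Answer: no

Derivation:
Current gcd = 3
gcd of all OTHER numbers (without N[4]=36): gcd([6, 45, 15, 36]) = 3
The new gcd after any change is gcd(3, new_value).
This can be at most 3.
Since 3 = old gcd 3, the gcd can only stay the same or decrease.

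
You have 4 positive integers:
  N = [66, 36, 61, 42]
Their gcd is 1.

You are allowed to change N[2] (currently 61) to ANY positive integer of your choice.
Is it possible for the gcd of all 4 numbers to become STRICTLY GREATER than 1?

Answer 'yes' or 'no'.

Answer: yes

Derivation:
Current gcd = 1
gcd of all OTHER numbers (without N[2]=61): gcd([66, 36, 42]) = 6
The new gcd after any change is gcd(6, new_value).
This can be at most 6.
Since 6 > old gcd 1, the gcd CAN increase (e.g., set N[2] = 6).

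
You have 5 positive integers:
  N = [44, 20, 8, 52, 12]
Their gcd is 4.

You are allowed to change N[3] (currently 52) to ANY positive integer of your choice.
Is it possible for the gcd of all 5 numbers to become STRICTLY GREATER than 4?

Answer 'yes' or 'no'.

Answer: no

Derivation:
Current gcd = 4
gcd of all OTHER numbers (without N[3]=52): gcd([44, 20, 8, 12]) = 4
The new gcd after any change is gcd(4, new_value).
This can be at most 4.
Since 4 = old gcd 4, the gcd can only stay the same or decrease.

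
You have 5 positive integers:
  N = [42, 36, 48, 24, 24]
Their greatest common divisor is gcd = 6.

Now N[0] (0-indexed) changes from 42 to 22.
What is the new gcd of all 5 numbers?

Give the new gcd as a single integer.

Numbers: [42, 36, 48, 24, 24], gcd = 6
Change: index 0, 42 -> 22
gcd of the OTHER numbers (without index 0): gcd([36, 48, 24, 24]) = 12
New gcd = gcd(g_others, new_val) = gcd(12, 22) = 2

Answer: 2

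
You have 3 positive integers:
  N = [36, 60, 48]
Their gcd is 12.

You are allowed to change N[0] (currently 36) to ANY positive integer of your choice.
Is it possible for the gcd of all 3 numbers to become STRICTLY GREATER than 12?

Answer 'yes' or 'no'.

Current gcd = 12
gcd of all OTHER numbers (without N[0]=36): gcd([60, 48]) = 12
The new gcd after any change is gcd(12, new_value).
This can be at most 12.
Since 12 = old gcd 12, the gcd can only stay the same or decrease.

Answer: no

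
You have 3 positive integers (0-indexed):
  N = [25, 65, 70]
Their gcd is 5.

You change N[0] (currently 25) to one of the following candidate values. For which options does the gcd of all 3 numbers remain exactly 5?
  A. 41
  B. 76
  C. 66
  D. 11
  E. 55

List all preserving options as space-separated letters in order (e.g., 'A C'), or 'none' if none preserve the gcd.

Answer: E

Derivation:
Old gcd = 5; gcd of others (without N[0]) = 5
New gcd for candidate v: gcd(5, v). Preserves old gcd iff gcd(5, v) = 5.
  Option A: v=41, gcd(5,41)=1 -> changes
  Option B: v=76, gcd(5,76)=1 -> changes
  Option C: v=66, gcd(5,66)=1 -> changes
  Option D: v=11, gcd(5,11)=1 -> changes
  Option E: v=55, gcd(5,55)=5 -> preserves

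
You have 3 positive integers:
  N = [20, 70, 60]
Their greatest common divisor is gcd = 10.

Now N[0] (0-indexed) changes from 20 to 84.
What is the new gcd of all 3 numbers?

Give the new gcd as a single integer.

Numbers: [20, 70, 60], gcd = 10
Change: index 0, 20 -> 84
gcd of the OTHER numbers (without index 0): gcd([70, 60]) = 10
New gcd = gcd(g_others, new_val) = gcd(10, 84) = 2

Answer: 2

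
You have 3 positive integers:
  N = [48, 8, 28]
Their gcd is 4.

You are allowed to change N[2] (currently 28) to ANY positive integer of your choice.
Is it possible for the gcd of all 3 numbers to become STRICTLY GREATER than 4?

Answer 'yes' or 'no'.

Current gcd = 4
gcd of all OTHER numbers (without N[2]=28): gcd([48, 8]) = 8
The new gcd after any change is gcd(8, new_value).
This can be at most 8.
Since 8 > old gcd 4, the gcd CAN increase (e.g., set N[2] = 8).

Answer: yes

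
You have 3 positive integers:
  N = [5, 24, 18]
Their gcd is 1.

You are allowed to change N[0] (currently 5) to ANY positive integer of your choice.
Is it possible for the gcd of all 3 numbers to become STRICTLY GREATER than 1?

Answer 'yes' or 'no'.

Current gcd = 1
gcd of all OTHER numbers (without N[0]=5): gcd([24, 18]) = 6
The new gcd after any change is gcd(6, new_value).
This can be at most 6.
Since 6 > old gcd 1, the gcd CAN increase (e.g., set N[0] = 6).

Answer: yes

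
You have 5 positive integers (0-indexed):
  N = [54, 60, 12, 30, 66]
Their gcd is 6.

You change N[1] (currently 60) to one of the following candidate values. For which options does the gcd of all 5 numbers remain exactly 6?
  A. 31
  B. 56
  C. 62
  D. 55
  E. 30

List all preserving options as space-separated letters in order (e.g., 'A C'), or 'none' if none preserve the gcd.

Old gcd = 6; gcd of others (without N[1]) = 6
New gcd for candidate v: gcd(6, v). Preserves old gcd iff gcd(6, v) = 6.
  Option A: v=31, gcd(6,31)=1 -> changes
  Option B: v=56, gcd(6,56)=2 -> changes
  Option C: v=62, gcd(6,62)=2 -> changes
  Option D: v=55, gcd(6,55)=1 -> changes
  Option E: v=30, gcd(6,30)=6 -> preserves

Answer: E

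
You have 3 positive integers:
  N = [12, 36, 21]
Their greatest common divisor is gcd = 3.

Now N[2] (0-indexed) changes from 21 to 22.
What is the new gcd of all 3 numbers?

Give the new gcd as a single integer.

Answer: 2

Derivation:
Numbers: [12, 36, 21], gcd = 3
Change: index 2, 21 -> 22
gcd of the OTHER numbers (without index 2): gcd([12, 36]) = 12
New gcd = gcd(g_others, new_val) = gcd(12, 22) = 2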